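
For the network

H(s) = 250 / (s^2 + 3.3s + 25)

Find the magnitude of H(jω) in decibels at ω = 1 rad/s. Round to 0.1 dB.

At s = jω = j1:
quadratic: (j1)² + 3.3·j1 + 25 = 24 + j3.3 → |·| ≈ 24.226, ∠ ≈ 7.83°
|H| = 250 / 24.226 ≈ 10.319
Gain = 20 log₁₀(10.319) ≈ 20.27 dB

20.3 dB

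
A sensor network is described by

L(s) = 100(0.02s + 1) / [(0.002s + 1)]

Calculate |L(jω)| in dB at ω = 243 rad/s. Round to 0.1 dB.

At ω = 243 rad/s:
zero (1 + j243·0.02) = 1 + j4.86 → |·| ≈ 4.9618, ∠ ≈ 78.37°
pole (1 + j243·0.002) = 1 + j0.486 → |·| ≈ 1.1118, ∠ ≈ 25.92°
|L| = 100 · 4.9618 / (1.1118) ≈ 446.29
Gain = 20 log₁₀(446.29) ≈ 52.99 dB

53.0 dB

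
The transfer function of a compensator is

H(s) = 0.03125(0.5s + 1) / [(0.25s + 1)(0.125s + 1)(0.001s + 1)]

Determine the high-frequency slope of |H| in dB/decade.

-40 dB/decade

Each pole contributes −20 dB/decade at high frequency; each zero contributes +20 dB/decade.
Net: 1 zero(s) − 3 pole(s) → -40 dB/decade.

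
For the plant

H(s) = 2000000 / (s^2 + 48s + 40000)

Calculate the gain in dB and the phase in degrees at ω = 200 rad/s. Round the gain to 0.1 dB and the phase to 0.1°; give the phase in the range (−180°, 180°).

At s = jω = j200:
quadratic: (j200)² + 48·j200 + 40000 = 0 + j9600 → |·| ≈ 9600, ∠ ≈ 90.00°
|H| = 2000000 / 9600 ≈ 208.33
Gain = 20 log₁₀(208.33) ≈ 46.38 dB
∠H = 0.00° − 90.00° = -90.00°

46.4 dB, -90.0°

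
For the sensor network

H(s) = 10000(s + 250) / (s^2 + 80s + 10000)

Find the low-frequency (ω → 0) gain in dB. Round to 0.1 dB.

H(0) = 10000·250 / 10000 = 250
20 log₁₀(250) ≈ 47.96 dB

48.0 dB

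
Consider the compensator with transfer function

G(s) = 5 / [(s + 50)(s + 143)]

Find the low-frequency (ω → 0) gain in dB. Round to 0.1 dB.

-63.1 dB

G(0) = 5 / (50·143) ≈ 0.0006993
20 log₁₀(0.0006993) ≈ -63.11 dB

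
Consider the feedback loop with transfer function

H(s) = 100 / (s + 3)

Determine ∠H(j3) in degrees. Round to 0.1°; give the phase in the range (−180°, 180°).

At s = jω = j3:
pole (s+3): 3 + j3 → |·| = √(3²+3²) = √18 ≈ 4.2426, ∠ = arctan(3/3) ≈ 45.00°
∠H = 0.00° − 45.00° = -45.00°

-45.0°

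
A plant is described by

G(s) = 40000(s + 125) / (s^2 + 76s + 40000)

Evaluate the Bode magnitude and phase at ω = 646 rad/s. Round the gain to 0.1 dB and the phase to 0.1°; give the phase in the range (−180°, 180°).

At s = jω = j646:
zero (s+125): 125 + j646 → |·| = √(125²+646²) = √432941 ≈ 657.98, ∠ = arctan(646/125) ≈ 79.05°
quadratic: (j646)² + 76·j646 + 40000 = -377316 + j49096 → |·| ≈ 3.805e+05, ∠ ≈ 172.59°
|G| = 40000 · 657.98 / 3.805e+05 ≈ 69.17
Gain = 20 log₁₀(69.17) ≈ 36.80 dB
∠G = 79.05° − 172.59° = -93.54°

36.8 dB, -93.5°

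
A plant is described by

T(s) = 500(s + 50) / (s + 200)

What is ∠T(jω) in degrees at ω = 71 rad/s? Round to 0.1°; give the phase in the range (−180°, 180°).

35.3°

At s = jω = j71:
zero (s+50): 50 + j71 → |·| = √(50²+71²) = √7541 ≈ 86.839, ∠ = arctan(71/50) ≈ 54.85°
pole (s+200): 200 + j71 → |·| = √(200²+71²) = √45041 ≈ 212.23, ∠ = arctan(71/200) ≈ 19.54°
∠T = 54.85° − 19.54° = 35.31°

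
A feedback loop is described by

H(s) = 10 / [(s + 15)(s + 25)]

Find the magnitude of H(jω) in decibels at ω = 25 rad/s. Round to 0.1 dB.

At s = jω = j25:
pole (s+15): 15 + j25 → |·| = √(15²+25²) = √850 ≈ 29.155, ∠ = arctan(25/15) ≈ 59.04°
pole (s+25): 25 + j25 → |·| = √(25²+25²) = √1250 ≈ 35.355, ∠ = arctan(25/25) ≈ 45.00°
|H| = 10 / 1030.8 ≈ 0.0097012
Gain = 20 log₁₀(0.0097012) ≈ -40.26 dB

-40.3 dB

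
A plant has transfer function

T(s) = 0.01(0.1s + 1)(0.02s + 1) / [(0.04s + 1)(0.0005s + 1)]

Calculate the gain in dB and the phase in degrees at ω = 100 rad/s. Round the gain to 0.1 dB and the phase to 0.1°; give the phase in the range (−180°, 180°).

-25.3 dB, 68.9°

At ω = 100 rad/s:
zero (1 + j100·0.1) = 1 + j10 → |·| ≈ 10.05, ∠ ≈ 84.29°
zero (1 + j100·0.02) = 1 + j2 → |·| ≈ 2.2361, ∠ ≈ 63.43°
pole (1 + j100·0.04) = 1 + j4 → |·| ≈ 4.1231, ∠ ≈ 75.96°
pole (1 + j100·0.0005) = 1 + j0.05 → |·| ≈ 1.0012, ∠ ≈ 2.86°
|T| = 0.01 · 10.05 · 2.2361 / (4.1231 · 1.0012) ≈ 0.054439
Gain = 20 log₁₀(0.054439) ≈ -25.28 dB
∠T = (84.29° + 63.43°) − (75.96° + 2.86°) = 68.90°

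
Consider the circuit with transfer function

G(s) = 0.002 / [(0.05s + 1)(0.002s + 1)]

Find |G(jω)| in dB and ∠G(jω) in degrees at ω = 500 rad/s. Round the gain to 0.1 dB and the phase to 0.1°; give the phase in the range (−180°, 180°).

-85.0 dB, -132.7°

At ω = 500 rad/s:
pole (1 + j500·0.05) = 1 + j25 → |·| ≈ 25.02, ∠ ≈ 87.71°
pole (1 + j500·0.002) = 1 + j1 → |·| ≈ 1.4142, ∠ ≈ 45.00°
|G| = 0.002 · 1 / (25.02 · 1.4142) ≈ 5.6524e-05
Gain = 20 log₁₀(5.6524e-05) ≈ -84.96 dB
∠G = (0°) − (87.71° + 45.00°) = -132.71°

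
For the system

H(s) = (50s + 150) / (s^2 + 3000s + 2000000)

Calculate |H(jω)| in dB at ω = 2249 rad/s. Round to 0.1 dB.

-36.4 dB

Substitute s = j2249:
Numerator: 50(j2249) + 150 = 150 + j112450
Denominator: (j2249)^2 + 3000(j2249) + 2000000 = -3058001 + j6747000
|N| = √(150² + 112450²) ≈ 1.1245e+05, ∠N ≈ 89.92°
|D| = √(3058001² + 6747000²) ≈ 7.4077e+06, ∠D ≈ 114.38°
|H| = 1.1245e+05 / 7.4077e+06 ≈ 0.01518
Gain = 20 log₁₀(0.01518) ≈ -36.37 dB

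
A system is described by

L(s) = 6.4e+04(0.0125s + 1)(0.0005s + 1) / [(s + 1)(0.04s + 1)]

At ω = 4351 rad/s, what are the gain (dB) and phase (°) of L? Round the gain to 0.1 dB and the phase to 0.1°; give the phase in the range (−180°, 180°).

20.8 dB, -25.4°

At ω = 4351 rad/s:
zero (1 + j4351·0.0125) = 1 + j54.3875 → |·| ≈ 54.397, ∠ ≈ 88.95°
zero (1 + j4351·0.0005) = 1 + j2.1755 → |·| ≈ 2.3943, ∠ ≈ 65.31°
pole (1 + j4351·1) = 1 + j4351 → |·| ≈ 4351, ∠ ≈ 89.99°
pole (1 + j4351·0.04) = 1 + j174.04 → |·| ≈ 174.04, ∠ ≈ 89.67°
|L| = 6.4e+04 · 54.397 · 2.3943 / (4351 · 174.04) ≈ 11.008
Gain = 20 log₁₀(11.008) ≈ 20.83 dB
∠L = (88.95° + 65.31°) − (89.99° + 89.67°) = -25.40°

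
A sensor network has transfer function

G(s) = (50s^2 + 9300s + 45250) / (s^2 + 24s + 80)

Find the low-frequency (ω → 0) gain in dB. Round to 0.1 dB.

G(0) = 45250 / 80 ≈ 565.62
20 log₁₀(565.62) ≈ 55.05 dB

55.1 dB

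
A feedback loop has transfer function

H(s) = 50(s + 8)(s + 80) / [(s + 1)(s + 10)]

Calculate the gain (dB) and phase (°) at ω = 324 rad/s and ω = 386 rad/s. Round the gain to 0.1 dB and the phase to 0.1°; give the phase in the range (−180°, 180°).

At s = jω = j324:
zero (s+8): 8 + j324 → |·| = √(8²+324²) = √105040 ≈ 324.1, ∠ = arctan(324/8) ≈ 88.59°
zero (s+80): 80 + j324 → |·| = √(80²+324²) = √111376 ≈ 333.73, ∠ = arctan(324/80) ≈ 76.13°
pole (s+1): 1 + j324 → |·| = √(1²+324²) = √104977 ≈ 324, ∠ = arctan(324/1) ≈ 89.82°
pole (s+10): 10 + j324 → |·| = √(10²+324²) = √105076 ≈ 324.15, ∠ = arctan(324/10) ≈ 88.23°
|H| = 50 · 1.0816e+05 / 1.0502e+05 ≈ 51.495
Gain = 20 log₁₀(51.495) ≈ 34.24 dB
∠H = 164.72° − 178.05° = -13.33°

At s = jω = j386:
zero (s+8): 8 + j386 → |·| = √(8²+386²) = √149060 ≈ 386.08, ∠ = arctan(386/8) ≈ 88.81°
zero (s+80): 80 + j386 → |·| = √(80²+386²) = √155396 ≈ 394.2, ∠ = arctan(386/80) ≈ 78.29°
pole (s+1): 1 + j386 → |·| = √(1²+386²) = √148997 ≈ 386, ∠ = arctan(386/1) ≈ 89.85°
pole (s+10): 10 + j386 → |·| = √(10²+386²) = √149096 ≈ 386.13, ∠ = arctan(386/10) ≈ 88.52°
|H| = 50 · 1.5219e+05 / 1.4905e+05 ≈ 51.053
Gain = 20 log₁₀(51.053) ≈ 34.16 dB
∠H = 167.10° − 178.37° = -11.27°

ω = 324: 34.2 dB, -13.3°; ω = 386: 34.2 dB, -11.3°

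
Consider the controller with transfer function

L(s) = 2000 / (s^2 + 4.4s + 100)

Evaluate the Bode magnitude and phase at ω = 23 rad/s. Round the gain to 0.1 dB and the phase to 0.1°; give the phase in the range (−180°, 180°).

At s = jω = j23:
quadratic: (j23)² + 4.4·j23 + 100 = -429 + j101.2 → |·| ≈ 440.77, ∠ ≈ 166.73°
|L| = 2000 / 440.77 ≈ 4.5375
Gain = 20 log₁₀(4.5375) ≈ 13.14 dB
∠L = 0.00° − 166.73° = -166.73°

13.1 dB, -166.7°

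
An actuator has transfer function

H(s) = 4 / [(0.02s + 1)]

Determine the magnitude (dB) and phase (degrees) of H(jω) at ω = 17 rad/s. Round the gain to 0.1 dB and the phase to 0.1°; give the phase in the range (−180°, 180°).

11.6 dB, -18.8°

At ω = 17 rad/s:
pole (1 + j17·0.02) = 1 + j0.34 → |·| ≈ 1.0562, ∠ ≈ 18.78°
|H| = 4 · 1 / (1.0562) ≈ 3.7872
Gain = 20 log₁₀(3.7872) ≈ 11.57 dB
∠H = (0°) − (18.78°) = -18.78°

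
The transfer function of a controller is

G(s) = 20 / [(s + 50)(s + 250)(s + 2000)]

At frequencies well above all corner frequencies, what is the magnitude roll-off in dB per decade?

Each pole contributes −20 dB/decade at high frequency; each zero contributes +20 dB/decade.
Net: 0 zero(s) − 3 pole(s) → -60 dB/decade.

-60 dB/decade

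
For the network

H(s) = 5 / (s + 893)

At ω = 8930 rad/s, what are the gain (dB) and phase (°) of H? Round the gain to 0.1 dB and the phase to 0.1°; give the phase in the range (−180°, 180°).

-65.1 dB, -84.3°

At s = jω = j8930:
pole (s+893): 893 + j8930 → |·| = √(893²+8930²) = √80542349 ≈ 8974.5, ∠ = arctan(8930/893) ≈ 84.29°
|H| = 5 / 8974.5 ≈ 0.00055713
Gain = 20 log₁₀(0.00055713) ≈ -65.08 dB
∠H = 0.00° − 84.29° = -84.29°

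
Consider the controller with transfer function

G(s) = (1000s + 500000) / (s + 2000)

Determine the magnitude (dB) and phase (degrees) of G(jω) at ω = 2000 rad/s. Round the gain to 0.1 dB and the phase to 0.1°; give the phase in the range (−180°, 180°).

Substitute s = j2000:
Numerator: 1000(j2000) + 500000 = 500000 + j2000000
Denominator: (j2000) + 2000 = 2000 + j2000
|N| = √(500000² + 2000000²) ≈ 2.0616e+06, ∠N ≈ 75.96°
|D| = √(2000² + 2000²) ≈ 2828.4, ∠D ≈ 45.00°
|G| = 2.0616e+06 / 2828.4 ≈ 728.89
Gain = 20 log₁₀(728.89) ≈ 57.25 dB
∠G = 75.96° − 45.00° = 30.96°

57.3 dB, 31.0°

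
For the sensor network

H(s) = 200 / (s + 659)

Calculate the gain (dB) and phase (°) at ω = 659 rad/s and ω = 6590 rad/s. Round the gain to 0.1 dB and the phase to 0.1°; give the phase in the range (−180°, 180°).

Substitute s = j659:
Numerator: 200 = 200 + j0
Denominator: (j659) + 659 = 659 + j659
|N| = √(200² + 0²) ≈ 200, ∠N ≈ 0.00°
|D| = √(659² + 659²) ≈ 931.97, ∠D ≈ 45.00°
|H| = 200 / 931.97 ≈ 0.2146
Gain = 20 log₁₀(0.2146) ≈ -13.37 dB
∠H = 0.00° − 45.00° = -45.00°

Substitute s = j6590:
Numerator: 200 = 200 + j0
Denominator: (j6590) + 659 = 659 + j6590
|N| = √(200² + 0²) ≈ 200, ∠N ≈ 0.00°
|D| = √(659² + 6590²) ≈ 6622.9, ∠D ≈ 84.29°
|H| = 200 / 6622.9 ≈ 0.030198
Gain = 20 log₁₀(0.030198) ≈ -30.40 dB
∠H = 0.00° − 84.29° = -84.29°

ω = 659: -13.4 dB, -45.0°; ω = 6590: -30.4 dB, -84.3°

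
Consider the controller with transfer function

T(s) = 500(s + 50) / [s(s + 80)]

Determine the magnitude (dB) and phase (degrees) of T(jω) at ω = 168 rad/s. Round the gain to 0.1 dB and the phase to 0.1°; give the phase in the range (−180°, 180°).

At s = jω = j168:
zero (s+50): 50 + j168 → |·| = √(50²+168²) = √30724 ≈ 175.28, ∠ = arctan(168/50) ≈ 73.43°
pole (s+80): 80 + j168 → |·| = √(80²+168²) = √34624 ≈ 186.08, ∠ = arctan(168/80) ≈ 64.54°
pole at origin: |s| = 168, ∠ = 90.00° (in denominator)
|T| = 500 · 175.28 / 31261 ≈ 2.8035
Gain = 20 log₁₀(2.8035) ≈ 8.95 dB
∠T = 73.43° − 154.54° = -81.11°

9.0 dB, -81.1°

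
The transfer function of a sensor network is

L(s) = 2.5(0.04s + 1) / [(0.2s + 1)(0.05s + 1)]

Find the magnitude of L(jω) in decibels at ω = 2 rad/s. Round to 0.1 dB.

At ω = 2 rad/s:
zero (1 + j2·0.04) = 1 + j0.08 → |·| ≈ 1.0032, ∠ ≈ 4.57°
pole (1 + j2·0.2) = 1 + j0.4 → |·| ≈ 1.077, ∠ ≈ 21.80°
pole (1 + j2·0.05) = 1 + j0.1 → |·| ≈ 1.005, ∠ ≈ 5.71°
|L| = 2.5 · 1.0032 / (1.077 · 1.005) ≈ 2.3171
Gain = 20 log₁₀(2.3171) ≈ 7.30 dB

7.3 dB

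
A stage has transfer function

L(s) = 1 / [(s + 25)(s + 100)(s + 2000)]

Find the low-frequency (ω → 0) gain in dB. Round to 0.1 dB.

-134.0 dB

L(0) = 1 / (25·100·2000) ≈ 2e-07
20 log₁₀(2e-07) ≈ -133.98 dB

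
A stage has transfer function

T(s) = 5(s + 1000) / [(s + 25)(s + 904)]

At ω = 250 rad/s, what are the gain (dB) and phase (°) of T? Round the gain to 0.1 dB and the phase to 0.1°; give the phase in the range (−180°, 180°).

At s = jω = j250:
zero (s+1000): 1000 + j250 → |·| = √(1000²+250²) = √1062500 ≈ 1030.8, ∠ = arctan(250/1000) ≈ 14.04°
pole (s+25): 25 + j250 → |·| = √(25²+250²) = √63125 ≈ 251.25, ∠ = arctan(250/25) ≈ 84.29°
pole (s+904): 904 + j250 → |·| = √(904²+250²) = √879716 ≈ 937.93, ∠ = arctan(250/904) ≈ 15.46°
|T| = 5 · 1030.8 / 2.3565e+05 ≈ 0.021871
Gain = 20 log₁₀(0.021871) ≈ -33.20 dB
∠T = 14.04° − 99.75° = -85.71°

-33.2 dB, -85.7°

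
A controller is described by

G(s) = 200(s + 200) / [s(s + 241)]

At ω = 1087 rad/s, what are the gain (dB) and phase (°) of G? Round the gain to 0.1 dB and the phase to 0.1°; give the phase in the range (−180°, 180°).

-14.8 dB, -87.9°

At s = jω = j1087:
zero (s+200): 200 + j1087 → |·| = √(200²+1087²) = √1221569 ≈ 1105.2, ∠ = arctan(1087/200) ≈ 79.57°
pole (s+241): 241 + j1087 → |·| = √(241²+1087²) = √1239650 ≈ 1113.4, ∠ = arctan(1087/241) ≈ 77.50°
pole at origin: |s| = 1087, ∠ = 90.00° (in denominator)
|G| = 200 · 1105.2 / 1.2103e+06 ≈ 0.18263
Gain = 20 log₁₀(0.18263) ≈ -14.77 dB
∠G = 79.57° − 167.50° = -87.93°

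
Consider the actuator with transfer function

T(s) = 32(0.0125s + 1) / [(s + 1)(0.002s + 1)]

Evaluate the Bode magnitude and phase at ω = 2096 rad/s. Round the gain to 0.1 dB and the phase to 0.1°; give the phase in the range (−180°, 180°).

At ω = 2096 rad/s:
zero (1 + j2096·0.0125) = 1 + j26.2 → |·| ≈ 26.219, ∠ ≈ 87.81°
pole (1 + j2096·1) = 1 + j2096 → |·| ≈ 2096, ∠ ≈ 89.97°
pole (1 + j2096·0.002) = 1 + j4.192 → |·| ≈ 4.3096, ∠ ≈ 76.58°
|T| = 32 · 26.219 / (2096 · 4.3096) ≈ 0.092883
Gain = 20 log₁₀(0.092883) ≈ -20.64 dB
∠T = (87.81°) − (89.97° + 76.58°) = -78.74°

-20.6 dB, -78.7°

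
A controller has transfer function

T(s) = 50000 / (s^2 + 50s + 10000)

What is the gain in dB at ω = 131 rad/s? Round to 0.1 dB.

At s = jω = j131:
quadratic: (j131)² + 50·j131 + 10000 = -7161 + j6550 → |·| ≈ 9704.8, ∠ ≈ 137.55°
|T| = 50000 / 9704.8 ≈ 5.1521
Gain = 20 log₁₀(5.1521) ≈ 14.24 dB

14.2 dB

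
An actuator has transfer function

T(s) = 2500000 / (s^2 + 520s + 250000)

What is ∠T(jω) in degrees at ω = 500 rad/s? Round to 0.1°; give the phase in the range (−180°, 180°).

At s = jω = j500:
quadratic: (j500)² + 520·j500 + 250000 = 0 + j260000 → |·| ≈ 2.6e+05, ∠ ≈ 90.00°
∠T = 0.00° − 90.00° = -90.00°

-90.0°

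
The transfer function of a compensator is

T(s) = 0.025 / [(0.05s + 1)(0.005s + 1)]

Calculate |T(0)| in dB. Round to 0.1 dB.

T(0) = 0.025 · 1 / 1 = 0.025
20 log₁₀(0.025) ≈ -32.04 dB

-32.0 dB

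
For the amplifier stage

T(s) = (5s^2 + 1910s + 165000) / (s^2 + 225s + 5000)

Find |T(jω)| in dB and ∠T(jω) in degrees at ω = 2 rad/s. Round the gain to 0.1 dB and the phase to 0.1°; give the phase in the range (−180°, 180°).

30.3 dB, -3.8°

Substitute s = j2:
Numerator: 5(j2)^2 + 1910(j2) + 165000 = 164980 + j3820
Denominator: (j2)^2 + 225(j2) + 5000 = 4996 + j450
|N| = √(164980² + 3820²) ≈ 1.6502e+05, ∠N ≈ 1.33°
|D| = √(4996² + 450²) ≈ 5016.2, ∠D ≈ 5.15°
|T| = 1.6502e+05 / 5016.2 ≈ 32.897
Gain = 20 log₁₀(32.897) ≈ 30.34 dB
∠T = 1.33° − 5.15° = -3.82°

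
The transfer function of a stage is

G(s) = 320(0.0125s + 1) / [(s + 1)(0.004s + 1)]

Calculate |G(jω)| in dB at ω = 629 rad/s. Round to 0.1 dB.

At ω = 629 rad/s:
zero (1 + j629·0.0125) = 1 + j7.8625 → |·| ≈ 7.9258, ∠ ≈ 82.75°
pole (1 + j629·1) = 1 + j629 → |·| ≈ 629, ∠ ≈ 89.91°
pole (1 + j629·0.004) = 1 + j2.516 → |·| ≈ 2.7074, ∠ ≈ 68.32°
|G| = 320 · 7.9258 / (629 · 2.7074) ≈ 1.4893
Gain = 20 log₁₀(1.4893) ≈ 3.46 dB

3.5 dB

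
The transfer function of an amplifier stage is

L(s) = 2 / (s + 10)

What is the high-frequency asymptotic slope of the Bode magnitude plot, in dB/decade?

-20 dB/decade

Each pole contributes −20 dB/decade at high frequency; each zero contributes +20 dB/decade.
Net: 0 zero(s) − 1 pole(s) → -20 dB/decade.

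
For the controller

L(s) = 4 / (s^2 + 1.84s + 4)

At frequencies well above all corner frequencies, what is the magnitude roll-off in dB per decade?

-40 dB/decade

Each pole contributes −20 dB/decade at high frequency; each zero contributes +20 dB/decade.
Net: 0 zero(s) − 2 pole(s) → -40 dB/decade.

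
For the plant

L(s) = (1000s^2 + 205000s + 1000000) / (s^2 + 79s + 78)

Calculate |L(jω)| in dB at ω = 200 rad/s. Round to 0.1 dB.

Substitute s = j200:
Numerator: 1000(j200)^2 + 205000(j200) + 1000000 = -39000000 + j41000000
Denominator: (j200)^2 + 79(j200) + 78 = -39922 + j15800
|N| = √(39000000² + 41000000²) ≈ 5.6586e+07, ∠N ≈ 133.57°
|D| = √(39922² + 15800²) ≈ 42935, ∠D ≈ 158.41°
|L| = 5.6586e+07 / 42935 ≈ 1317.9
Gain = 20 log₁₀(1317.9) ≈ 62.40 dB

62.4 dB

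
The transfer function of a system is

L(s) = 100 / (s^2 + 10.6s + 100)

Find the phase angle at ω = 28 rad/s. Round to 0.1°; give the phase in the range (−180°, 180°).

-156.5°

At s = jω = j28:
quadratic: (j28)² + 10.6·j28 + 100 = -684 + j296.8 → |·| ≈ 745.62, ∠ ≈ 156.54°
∠L = 0.00° − 156.54° = -156.54°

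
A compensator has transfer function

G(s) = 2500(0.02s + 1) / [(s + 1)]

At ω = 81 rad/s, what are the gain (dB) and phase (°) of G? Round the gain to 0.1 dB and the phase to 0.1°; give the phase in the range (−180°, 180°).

35.4 dB, -31.0°

At ω = 81 rad/s:
zero (1 + j81·0.02) = 1 + j1.62 → |·| ≈ 1.9038, ∠ ≈ 58.31°
pole (1 + j81·1) = 1 + j81 → |·| ≈ 81.006, ∠ ≈ 89.29°
|G| = 2500 · 1.9038 / (81.006) ≈ 58.755
Gain = 20 log₁₀(58.755) ≈ 35.38 dB
∠G = (58.31°) − (89.29°) = -30.98°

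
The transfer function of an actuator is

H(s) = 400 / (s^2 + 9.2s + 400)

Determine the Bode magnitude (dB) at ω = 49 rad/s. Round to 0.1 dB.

At s = jω = j49:
quadratic: (j49)² + 9.2·j49 + 400 = -2001 + j450.8 → |·| ≈ 2051.2, ∠ ≈ 167.30°
|H| = 400 / 2051.2 ≈ 0.19501
Gain = 20 log₁₀(0.19501) ≈ -14.20 dB

-14.2 dB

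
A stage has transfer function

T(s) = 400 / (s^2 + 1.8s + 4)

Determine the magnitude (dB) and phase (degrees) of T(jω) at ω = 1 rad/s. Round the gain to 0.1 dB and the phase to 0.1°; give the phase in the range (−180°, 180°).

41.2 dB, -31.0°

At s = jω = j1:
quadratic: (j1)² + 1.8·j1 + 4 = 3 + j1.8 → |·| ≈ 3.4986, ∠ ≈ 30.96°
|T| = 400 / 3.4986 ≈ 114.33
Gain = 20 log₁₀(114.33) ≈ 41.16 dB
∠T = 0.00° − 30.96° = -30.96°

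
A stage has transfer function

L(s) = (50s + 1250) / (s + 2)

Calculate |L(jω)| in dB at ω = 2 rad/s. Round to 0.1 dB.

Substitute s = j2:
Numerator: 50(j2) + 1250 = 1250 + j100
Denominator: (j2) + 2 = 2 + j2
|N| = √(1250² + 100²) ≈ 1254, ∠N ≈ 4.57°
|D| = √(2² + 2²) ≈ 2.8284, ∠D ≈ 45.00°
|L| = 1254 / 2.8284 ≈ 443.36
Gain = 20 log₁₀(443.36) ≈ 52.94 dB

52.9 dB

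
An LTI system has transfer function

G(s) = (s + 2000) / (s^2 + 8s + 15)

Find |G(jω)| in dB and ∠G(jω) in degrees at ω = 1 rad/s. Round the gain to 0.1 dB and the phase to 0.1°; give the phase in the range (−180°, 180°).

Substitute s = j1:
Numerator: (j1) + 2000 = 2000 + j1
Denominator: (j1)^2 + 8(j1) + 15 = 14 + j8
|N| = √(2000² + 1²) ≈ 2000, ∠N ≈ 0.03°
|D| = √(14² + 8²) ≈ 16.125, ∠D ≈ 29.74°
|G| = 2000 / 16.125 ≈ 124.03
Gain = 20 log₁₀(124.03) ≈ 41.87 dB
∠G = 0.03° − 29.74° = -29.71°

41.9 dB, -29.7°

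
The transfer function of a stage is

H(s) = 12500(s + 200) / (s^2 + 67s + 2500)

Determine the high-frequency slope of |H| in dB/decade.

Each pole contributes −20 dB/decade at high frequency; each zero contributes +20 dB/decade.
Net: 1 zero(s) − 2 pole(s) → -20 dB/decade.

-20 dB/decade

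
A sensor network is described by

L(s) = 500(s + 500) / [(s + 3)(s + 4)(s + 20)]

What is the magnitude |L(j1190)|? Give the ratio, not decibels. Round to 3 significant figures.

0.000383

At s = jω = j1190:
zero (s+500): 500 + j1190 → |·| = √(500²+1190²) = √1666100 ≈ 1290.8, ∠ = arctan(1190/500) ≈ 67.21°
pole (s+3): 3 + j1190 → |·| = √(3²+1190²) = √1416109 ≈ 1190, ∠ = arctan(1190/3) ≈ 89.86°
pole (s+4): 4 + j1190 → |·| = √(4²+1190²) = √1416116 ≈ 1190, ∠ = arctan(1190/4) ≈ 89.81°
pole (s+20): 20 + j1190 → |·| = √(20²+1190²) = √1416500 ≈ 1190.2, ∠ = arctan(1190/20) ≈ 89.04°
|L| = 500 · 1290.8 / 1.6854e+09 ≈ 0.00038294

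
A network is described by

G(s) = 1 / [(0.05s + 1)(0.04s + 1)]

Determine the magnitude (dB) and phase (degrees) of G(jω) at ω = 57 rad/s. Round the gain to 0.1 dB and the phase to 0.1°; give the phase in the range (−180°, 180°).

At ω = 57 rad/s:
pole (1 + j57·0.05) = 1 + j2.85 → |·| ≈ 3.0203, ∠ ≈ 70.67°
pole (1 + j57·0.04) = 1 + j2.28 → |·| ≈ 2.4897, ∠ ≈ 66.32°
|G| = 1 · 1 / (3.0203 · 2.4897) ≈ 0.13299
Gain = 20 log₁₀(0.13299) ≈ -17.52 dB
∠G = (0°) − (70.67° + 66.32°) = -136.99°

-17.5 dB, -137.0°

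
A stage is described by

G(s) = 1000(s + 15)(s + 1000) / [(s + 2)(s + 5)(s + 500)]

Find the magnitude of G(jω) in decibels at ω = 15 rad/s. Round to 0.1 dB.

45.0 dB

At s = jω = j15:
zero (s+15): 15 + j15 → |·| = √(15²+15²) = √450 ≈ 21.213, ∠ = arctan(15/15) ≈ 45.00°
zero (s+1000): 1000 + j15 → |·| = √(1000²+15²) = √1000225 ≈ 1000.1, ∠ = arctan(15/1000) ≈ 0.86°
pole (s+2): 2 + j15 → |·| = √(2²+15²) = √229 ≈ 15.133, ∠ = arctan(15/2) ≈ 82.41°
pole (s+5): 5 + j15 → |·| = √(5²+15²) = √250 ≈ 15.811, ∠ = arctan(15/5) ≈ 71.57°
pole (s+500): 500 + j15 → |·| = √(500²+15²) = √250225 ≈ 500.22, ∠ = arctan(15/500) ≈ 1.72°
|G| = 1000 · 21215 / 1.1969e+05 ≈ 177.25
Gain = 20 log₁₀(177.25) ≈ 44.97 dB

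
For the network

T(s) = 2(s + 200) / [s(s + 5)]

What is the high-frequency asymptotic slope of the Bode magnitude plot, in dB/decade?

-20 dB/decade

Each pole contributes −20 dB/decade at high frequency; each zero contributes +20 dB/decade.
Net: 1 zero(s) − 2 pole(s) → -20 dB/decade.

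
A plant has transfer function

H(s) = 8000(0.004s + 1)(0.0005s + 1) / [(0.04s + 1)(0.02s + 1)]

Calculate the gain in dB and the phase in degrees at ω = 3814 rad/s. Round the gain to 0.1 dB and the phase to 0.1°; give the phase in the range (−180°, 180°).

At ω = 3814 rad/s:
zero (1 + j3814·0.004) = 1 + j15.256 → |·| ≈ 15.289, ∠ ≈ 86.25°
zero (1 + j3814·0.0005) = 1 + j1.907 → |·| ≈ 2.1533, ∠ ≈ 62.33°
pole (1 + j3814·0.04) = 1 + j152.56 → |·| ≈ 152.56, ∠ ≈ 89.62°
pole (1 + j3814·0.02) = 1 + j76.28 → |·| ≈ 76.287, ∠ ≈ 89.25°
|H| = 8000 · 15.289 · 2.1533 / (152.56 · 76.287) ≈ 22.63
Gain = 20 log₁₀(22.63) ≈ 27.09 dB
∠H = (86.25° + 62.33°) − (89.62° + 89.25°) = -30.29°

27.1 dB, -30.3°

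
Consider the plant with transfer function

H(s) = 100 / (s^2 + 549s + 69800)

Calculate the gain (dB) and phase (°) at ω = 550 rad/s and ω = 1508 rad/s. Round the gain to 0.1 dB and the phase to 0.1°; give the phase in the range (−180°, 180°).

Substitute s = j550:
Numerator: 100 = 100 + j0
Denominator: (j550)^2 + 549(j550) + 69800 = -232700 + j301950
|N| = √(100² + 0²) ≈ 100, ∠N ≈ 0.00°
|D| = √(232700² + 301950²) ≈ 3.8121e+05, ∠D ≈ 127.62°
|H| = 100 / 3.8121e+05 ≈ 0.00026232
Gain = 20 log₁₀(0.00026232) ≈ -71.62 dB
∠H = 0.00° − 127.62° = -127.62°

Substitute s = j1508:
Numerator: 100 = 100 + j0
Denominator: (j1508)^2 + 549(j1508) + 69800 = -2204264 + j827892
|N| = √(100² + 0²) ≈ 100, ∠N ≈ 0.00°
|D| = √(2204264² + 827892²) ≈ 2.3546e+06, ∠D ≈ 159.41°
|H| = 100 / 2.3546e+06 ≈ 4.247e-05
Gain = 20 log₁₀(4.247e-05) ≈ -87.44 dB
∠H = 0.00° − 159.41° = -159.41°

ω = 550: -71.6 dB, -127.6°; ω = 1508: -87.4 dB, -159.4°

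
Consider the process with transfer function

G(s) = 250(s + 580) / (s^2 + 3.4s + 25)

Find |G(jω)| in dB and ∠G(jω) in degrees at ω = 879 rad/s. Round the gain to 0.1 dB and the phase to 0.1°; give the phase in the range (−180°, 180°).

At s = jω = j879:
zero (s+580): 580 + j879 → |·| = √(580²+879²) = √1109041 ≈ 1053.1, ∠ = arctan(879/580) ≈ 56.58°
quadratic: (j879)² + 3.4·j879 + 25 = -772616 + j2988.6 → |·| ≈ 7.7262e+05, ∠ ≈ 179.78°
|G| = 250 · 1053.1 / 7.7262e+05 ≈ 0.34076
Gain = 20 log₁₀(0.34076) ≈ -9.35 dB
∠G = 56.58° − 179.78° = -123.20°

-9.4 dB, -123.2°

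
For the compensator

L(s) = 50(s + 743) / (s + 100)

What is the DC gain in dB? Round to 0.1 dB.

51.4 dB

L(0) = 50·743 / (100) = 371.5
20 log₁₀(371.5) ≈ 51.40 dB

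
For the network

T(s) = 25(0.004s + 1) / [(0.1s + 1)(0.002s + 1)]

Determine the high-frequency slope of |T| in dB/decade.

Each pole contributes −20 dB/decade at high frequency; each zero contributes +20 dB/decade.
Net: 1 zero(s) − 2 pole(s) → -20 dB/decade.

-20 dB/decade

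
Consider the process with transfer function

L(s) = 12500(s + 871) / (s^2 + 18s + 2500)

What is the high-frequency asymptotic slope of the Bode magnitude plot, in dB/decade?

-20 dB/decade

Each pole contributes −20 dB/decade at high frequency; each zero contributes +20 dB/decade.
Net: 1 zero(s) − 2 pole(s) → -20 dB/decade.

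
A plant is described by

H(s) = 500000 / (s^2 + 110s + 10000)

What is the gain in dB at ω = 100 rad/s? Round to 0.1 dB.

At s = jω = j100:
quadratic: (j100)² + 110·j100 + 10000 = 0 + j11000 → |·| ≈ 11000, ∠ ≈ 90.00°
|H| = 500000 / 11000 ≈ 45.455
Gain = 20 log₁₀(45.455) ≈ 33.15 dB

33.2 dB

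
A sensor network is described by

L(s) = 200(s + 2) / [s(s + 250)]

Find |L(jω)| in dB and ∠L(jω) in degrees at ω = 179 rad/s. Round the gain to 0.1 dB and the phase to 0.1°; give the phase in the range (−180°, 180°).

-3.7 dB, -36.2°

At s = jω = j179:
zero (s+2): 2 + j179 → |·| = √(2²+179²) = √32045 ≈ 179.01, ∠ = arctan(179/2) ≈ 89.36°
pole (s+250): 250 + j179 → |·| = √(250²+179²) = √94541 ≈ 307.48, ∠ = arctan(179/250) ≈ 35.60°
pole at origin: |s| = 179, ∠ = 90.00° (in denominator)
|L| = 200 · 179.01 / 55039 ≈ 0.65048
Gain = 20 log₁₀(0.65048) ≈ -3.74 dB
∠L = 89.36° − 125.60° = -36.24°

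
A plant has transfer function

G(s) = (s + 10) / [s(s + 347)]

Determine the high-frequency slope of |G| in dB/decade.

Each pole contributes −20 dB/decade at high frequency; each zero contributes +20 dB/decade.
Net: 1 zero(s) − 2 pole(s) → -20 dB/decade.

-20 dB/decade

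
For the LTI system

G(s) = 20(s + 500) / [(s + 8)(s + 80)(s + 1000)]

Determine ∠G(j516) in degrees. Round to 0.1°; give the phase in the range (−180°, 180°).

-151.7°

At s = jω = j516:
zero (s+500): 500 + j516 → |·| = √(500²+516²) = √516256 ≈ 718.51, ∠ = arctan(516/500) ≈ 45.90°
pole (s+8): 8 + j516 → |·| = √(8²+516²) = √266320 ≈ 516.06, ∠ = arctan(516/8) ≈ 89.11°
pole (s+80): 80 + j516 → |·| = √(80²+516²) = √272656 ≈ 522.16, ∠ = arctan(516/80) ≈ 81.19°
pole (s+1000): 1000 + j516 → |·| = √(1000²+516²) = √1266256 ≈ 1125.3, ∠ = arctan(516/1000) ≈ 27.29°
∠G = 45.90° − 197.59° = -151.69°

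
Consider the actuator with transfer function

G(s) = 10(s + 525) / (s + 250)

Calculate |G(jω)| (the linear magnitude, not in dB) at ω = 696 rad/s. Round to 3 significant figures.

At s = jω = j696:
zero (s+525): 525 + j696 → |·| = √(525²+696²) = √760041 ≈ 871.8, ∠ = arctan(696/525) ≈ 52.97°
pole (s+250): 250 + j696 → |·| = √(250²+696²) = √546916 ≈ 739.54, ∠ = arctan(696/250) ≈ 70.24°
|G| = 10 · 871.8 / 739.54 ≈ 11.788

11.8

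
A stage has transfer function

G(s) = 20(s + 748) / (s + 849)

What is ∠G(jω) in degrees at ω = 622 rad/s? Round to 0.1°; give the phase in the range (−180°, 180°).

3.5°

At s = jω = j622:
zero (s+748): 748 + j622 → |·| = √(748²+622²) = √946388 ≈ 972.82, ∠ = arctan(622/748) ≈ 39.75°
pole (s+849): 849 + j622 → |·| = √(849²+622²) = √1107685 ≈ 1052.5, ∠ = arctan(622/849) ≈ 36.23°
∠G = 39.75° − 36.23° = 3.52°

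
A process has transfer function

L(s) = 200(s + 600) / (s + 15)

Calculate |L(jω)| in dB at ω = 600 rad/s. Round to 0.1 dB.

At s = jω = j600:
zero (s+600): 600 + j600 → |·| = √(600²+600²) = √720000 ≈ 848.53, ∠ = arctan(600/600) ≈ 45.00°
pole (s+15): 15 + j600 → |·| = √(15²+600²) = √360225 ≈ 600.19, ∠ = arctan(600/15) ≈ 88.57°
|L| = 200 · 848.53 / 600.19 ≈ 282.75
Gain = 20 log₁₀(282.75) ≈ 49.03 dB

49.0 dB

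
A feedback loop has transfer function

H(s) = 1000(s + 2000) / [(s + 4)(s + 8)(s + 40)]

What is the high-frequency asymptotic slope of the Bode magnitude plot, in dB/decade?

Each pole contributes −20 dB/decade at high frequency; each zero contributes +20 dB/decade.
Net: 1 zero(s) − 3 pole(s) → -40 dB/decade.

-40 dB/decade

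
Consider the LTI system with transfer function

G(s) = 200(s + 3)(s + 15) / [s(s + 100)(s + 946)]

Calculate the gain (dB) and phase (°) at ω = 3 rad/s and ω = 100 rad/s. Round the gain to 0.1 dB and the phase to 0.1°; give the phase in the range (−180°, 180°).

At s = jω = j3:
zero (s+3): 3 + j3 → |·| = √(3²+3²) = √18 ≈ 4.2426, ∠ = arctan(3/3) ≈ 45.00°
zero (s+15): 15 + j3 → |·| = √(15²+3²) = √234 ≈ 15.297, ∠ = arctan(3/15) ≈ 11.31°
pole (s+100): 100 + j3 → |·| = √(100²+3²) = √10009 ≈ 100.04, ∠ = arctan(3/100) ≈ 1.72°
pole (s+946): 946 + j3 → |·| = √(946²+3²) = √894925 ≈ 946, ∠ = arctan(3/946) ≈ 0.18°
pole at origin: |s| = 3, ∠ = 90.00° (in denominator)
|G| = 200 · 64.899 / 2.8391e+05 ≈ 0.045718
Gain = 20 log₁₀(0.045718) ≈ -26.80 dB
∠G = 56.31° − 91.90° = -35.59°

At s = jω = j100:
zero (s+3): 3 + j100 → |·| = √(3²+100²) = √10009 ≈ 100.04, ∠ = arctan(100/3) ≈ 88.28°
zero (s+15): 15 + j100 → |·| = √(15²+100²) = √10225 ≈ 101.12, ∠ = arctan(100/15) ≈ 81.47°
pole (s+100): 100 + j100 → |·| = √(100²+100²) = √20000 ≈ 141.42, ∠ = arctan(100/100) ≈ 45.00°
pole (s+946): 946 + j100 → |·| = √(946²+100²) = √904916 ≈ 951.27, ∠ = arctan(100/946) ≈ 6.03°
pole at origin: |s| = 100, ∠ = 90.00° (in denominator)
|G| = 200 · 10116 / 1.3453e+07 ≈ 0.15039
Gain = 20 log₁₀(0.15039) ≈ -16.46 dB
∠G = 169.75° − 141.03° = 28.72°

ω = 3: -26.8 dB, -35.6°; ω = 100: -16.5 dB, 28.7°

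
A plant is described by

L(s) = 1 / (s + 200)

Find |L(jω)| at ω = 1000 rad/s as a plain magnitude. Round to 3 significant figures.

At s = jω = j1000:
pole (s+200): 200 + j1000 → |·| = √(200²+1000²) = √1040000 ≈ 1019.8, ∠ = arctan(1000/200) ≈ 78.69°
|L| = 1 / 1019.8 ≈ 0.00098058

0.000981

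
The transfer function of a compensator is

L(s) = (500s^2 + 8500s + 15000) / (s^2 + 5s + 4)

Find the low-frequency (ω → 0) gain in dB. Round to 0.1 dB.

71.5 dB

L(0) = 15000 / 4 = 3750
20 log₁₀(3750) ≈ 71.48 dB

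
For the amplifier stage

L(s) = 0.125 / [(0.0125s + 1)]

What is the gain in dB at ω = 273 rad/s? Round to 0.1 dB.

At ω = 273 rad/s:
pole (1 + j273·0.0125) = 1 + j3.4125 → |·| ≈ 3.556, ∠ ≈ 73.67°
|L| = 0.125 · 1 / (3.556) ≈ 0.035152
Gain = 20 log₁₀(0.035152) ≈ -29.08 dB

-29.1 dB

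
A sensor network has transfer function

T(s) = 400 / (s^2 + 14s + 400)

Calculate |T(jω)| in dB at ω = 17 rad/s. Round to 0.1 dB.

3.7 dB

At s = jω = j17:
quadratic: (j17)² + 14·j17 + 400 = 111 + j238 → |·| ≈ 262.61, ∠ ≈ 65.00°
|T| = 400 / 262.61 ≈ 1.5232
Gain = 20 log₁₀(1.5232) ≈ 3.66 dB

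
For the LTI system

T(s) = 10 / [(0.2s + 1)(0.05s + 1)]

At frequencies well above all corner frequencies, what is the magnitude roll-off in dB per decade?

Each pole contributes −20 dB/decade at high frequency; each zero contributes +20 dB/decade.
Net: 0 zero(s) − 2 pole(s) → -40 dB/decade.

-40 dB/decade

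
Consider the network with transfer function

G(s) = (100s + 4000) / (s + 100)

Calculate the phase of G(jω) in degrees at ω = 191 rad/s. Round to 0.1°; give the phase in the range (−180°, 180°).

Substitute s = j191:
Numerator: 100(j191) + 4000 = 4000 + j19100
Denominator: (j191) + 100 = 100 + j191
|N| = √(4000² + 19100²) ≈ 19514, ∠N ≈ 78.17°
|D| = √(100² + 191²) ≈ 215.59, ∠D ≈ 62.37°
∠G = 78.17° − 62.37° = 15.80°

15.8°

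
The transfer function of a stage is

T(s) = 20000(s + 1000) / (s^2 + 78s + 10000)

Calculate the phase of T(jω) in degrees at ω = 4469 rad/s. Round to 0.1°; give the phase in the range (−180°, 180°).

-101.6°

At s = jω = j4469:
zero (s+1000): 1000 + j4469 → |·| = √(1000²+4469²) = √20971961 ≈ 4579.5, ∠ = arctan(4469/1000) ≈ 77.39°
quadratic: (j4469)² + 78·j4469 + 10000 = -19961961 + j348582 → |·| ≈ 1.9965e+07, ∠ ≈ 179.00°
∠T = 77.39° − 179.00° = -101.61°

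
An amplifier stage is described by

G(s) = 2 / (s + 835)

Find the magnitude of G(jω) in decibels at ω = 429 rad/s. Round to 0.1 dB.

-53.4 dB

Substitute s = j429:
Numerator: 2 = 2 + j0
Denominator: (j429) + 835 = 835 + j429
|N| = √(2² + 0²) ≈ 2, ∠N ≈ 0.00°
|D| = √(835² + 429²) ≈ 938.76, ∠D ≈ 27.19°
|G| = 2 / 938.76 ≈ 0.0021305
Gain = 20 log₁₀(0.0021305) ≈ -53.43 dB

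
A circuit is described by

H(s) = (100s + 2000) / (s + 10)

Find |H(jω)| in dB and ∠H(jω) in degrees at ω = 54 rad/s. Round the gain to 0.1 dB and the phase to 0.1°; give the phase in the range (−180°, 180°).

40.4 dB, -9.8°

Substitute s = j54:
Numerator: 100(j54) + 2000 = 2000 + j5400
Denominator: (j54) + 10 = 10 + j54
|N| = √(2000² + 5400²) ≈ 5758.5, ∠N ≈ 69.68°
|D| = √(10² + 54²) ≈ 54.918, ∠D ≈ 79.51°
|H| = 5758.5 / 54.918 ≈ 104.86
Gain = 20 log₁₀(104.86) ≈ 40.41 dB
∠H = 69.68° − 79.51° = -9.83°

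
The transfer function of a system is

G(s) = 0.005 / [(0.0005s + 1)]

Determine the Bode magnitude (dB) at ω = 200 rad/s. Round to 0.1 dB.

-46.1 dB

At ω = 200 rad/s:
pole (1 + j200·0.0005) = 1 + j0.1 → |·| ≈ 1.005, ∠ ≈ 5.71°
|G| = 0.005 · 1 / (1.005) ≈ 0.0049751
Gain = 20 log₁₀(0.0049751) ≈ -46.06 dB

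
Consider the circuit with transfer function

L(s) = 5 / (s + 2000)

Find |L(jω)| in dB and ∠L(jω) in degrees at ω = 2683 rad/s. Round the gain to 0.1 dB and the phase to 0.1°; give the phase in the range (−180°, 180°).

At s = jω = j2683:
pole (s+2000): 2000 + j2683 → |·| = √(2000²+2683²) = √11198489 ≈ 3346.4, ∠ = arctan(2683/2000) ≈ 53.30°
|L| = 5 / 3346.4 ≈ 0.0014941
Gain = 20 log₁₀(0.0014941) ≈ -56.51 dB
∠L = 0.00° − 53.30° = -53.30°

-56.5 dB, -53.3°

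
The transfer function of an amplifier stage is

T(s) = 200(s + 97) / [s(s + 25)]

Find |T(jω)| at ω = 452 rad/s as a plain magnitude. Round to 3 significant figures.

0.452

At s = jω = j452:
zero (s+97): 97 + j452 → |·| = √(97²+452²) = √213713 ≈ 462.29, ∠ = arctan(452/97) ≈ 77.89°
pole (s+25): 25 + j452 → |·| = √(25²+452²) = √204929 ≈ 452.69, ∠ = arctan(452/25) ≈ 86.83°
pole at origin: |s| = 452, ∠ = 90.00° (in denominator)
|T| = 200 · 462.29 / 2.0462e+05 ≈ 0.45185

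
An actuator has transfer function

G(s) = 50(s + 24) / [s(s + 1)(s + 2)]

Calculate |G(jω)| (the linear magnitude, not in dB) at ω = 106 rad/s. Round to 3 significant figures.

0.00456

At s = jω = j106:
zero (s+24): 24 + j106 → |·| = √(24²+106²) = √11812 ≈ 108.68, ∠ = arctan(106/24) ≈ 77.24°
pole (s+1): 1 + j106 → |·| = √(1²+106²) = √11237 ≈ 106, ∠ = arctan(106/1) ≈ 89.46°
pole (s+2): 2 + j106 → |·| = √(2²+106²) = √11240 ≈ 106.02, ∠ = arctan(106/2) ≈ 88.92°
pole at origin: |s| = 106, ∠ = 90.00° (in denominator)
|G| = 50 · 108.68 / 1.1912e+06 ≈ 0.0045618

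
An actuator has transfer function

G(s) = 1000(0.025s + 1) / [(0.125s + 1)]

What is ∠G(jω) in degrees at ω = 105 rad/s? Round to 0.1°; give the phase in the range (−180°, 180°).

At ω = 105 rad/s:
zero (1 + j105·0.025) = 1 + j2.625 → |·| ≈ 2.809, ∠ ≈ 69.15°
pole (1 + j105·0.125) = 1 + j13.125 → |·| ≈ 13.163, ∠ ≈ 85.64°
∠G = (69.15°) − (85.64°) = -16.49°

-16.5°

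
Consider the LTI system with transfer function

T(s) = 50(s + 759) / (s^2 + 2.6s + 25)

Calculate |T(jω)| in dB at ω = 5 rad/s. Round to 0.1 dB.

69.3 dB

At s = jω = j5:
zero (s+759): 759 + j5 → |·| = √(759²+5²) = √576106 ≈ 759.02, ∠ = arctan(5/759) ≈ 0.38°
quadratic: (j5)² + 2.6·j5 + 25 = 0 + j13 → |·| ≈ 13, ∠ ≈ 90.00°
|T| = 50 · 759.02 / 13 ≈ 2919.3
Gain = 20 log₁₀(2919.3) ≈ 69.31 dB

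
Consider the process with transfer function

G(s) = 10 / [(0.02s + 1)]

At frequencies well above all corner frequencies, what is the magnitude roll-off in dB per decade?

Each pole contributes −20 dB/decade at high frequency; each zero contributes +20 dB/decade.
Net: 0 zero(s) − 1 pole(s) → -20 dB/decade.

-20 dB/decade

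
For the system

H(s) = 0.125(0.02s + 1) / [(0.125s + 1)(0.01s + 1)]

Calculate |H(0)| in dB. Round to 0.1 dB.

-18.1 dB

H(0) = 0.125 · 1 / 1 = 0.125
20 log₁₀(0.125) ≈ -18.06 dB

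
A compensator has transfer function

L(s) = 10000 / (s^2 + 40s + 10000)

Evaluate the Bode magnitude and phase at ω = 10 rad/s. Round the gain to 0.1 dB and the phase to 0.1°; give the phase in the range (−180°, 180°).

0.1 dB, -2.3°

At s = jω = j10:
quadratic: (j10)² + 40·j10 + 10000 = 9900 + j400 → |·| ≈ 9908.1, ∠ ≈ 2.31°
|L| = 10000 / 9908.1 ≈ 1.0093
Gain = 20 log₁₀(1.0093) ≈ 0.08 dB
∠L = 0.00° − 2.31° = -2.31°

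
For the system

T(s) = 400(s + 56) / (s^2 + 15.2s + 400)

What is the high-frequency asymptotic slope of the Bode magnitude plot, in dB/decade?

-20 dB/decade

Each pole contributes −20 dB/decade at high frequency; each zero contributes +20 dB/decade.
Net: 1 zero(s) − 2 pole(s) → -20 dB/decade.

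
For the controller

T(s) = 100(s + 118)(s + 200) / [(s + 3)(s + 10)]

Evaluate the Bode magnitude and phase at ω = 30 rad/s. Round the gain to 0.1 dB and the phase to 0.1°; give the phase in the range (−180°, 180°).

68.2 dB, -133.1°

At s = jω = j30:
zero (s+118): 118 + j30 → |·| = √(118²+30²) = √14824 ≈ 121.75, ∠ = arctan(30/118) ≈ 14.26°
zero (s+200): 200 + j30 → |·| = √(200²+30²) = √40900 ≈ 202.24, ∠ = arctan(30/200) ≈ 8.53°
pole (s+3): 3 + j30 → |·| = √(3²+30²) = √909 ≈ 30.15, ∠ = arctan(30/3) ≈ 84.29°
pole (s+10): 10 + j30 → |·| = √(10²+30²) = √1000 ≈ 31.623, ∠ = arctan(30/10) ≈ 71.57°
|T| = 100 · 24623 / 953.43 ≈ 2582.6
Gain = 20 log₁₀(2582.6) ≈ 68.24 dB
∠T = 22.79° − 155.86° = -133.07°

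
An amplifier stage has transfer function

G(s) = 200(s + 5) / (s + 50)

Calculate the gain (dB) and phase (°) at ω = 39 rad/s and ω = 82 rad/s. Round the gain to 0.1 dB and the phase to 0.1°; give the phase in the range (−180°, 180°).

At s = jω = j39:
zero (s+5): 5 + j39 → |·| = √(5²+39²) = √1546 ≈ 39.319, ∠ = arctan(39/5) ≈ 82.69°
pole (s+50): 50 + j39 → |·| = √(50²+39²) = √4021 ≈ 63.411, ∠ = arctan(39/50) ≈ 37.95°
|G| = 200 · 39.319 / 63.411 ≈ 124.01
Gain = 20 log₁₀(124.01) ≈ 41.87 dB
∠G = 82.69° − 37.95° = 44.74°

At s = jω = j82:
zero (s+5): 5 + j82 → |·| = √(5²+82²) = √6749 ≈ 82.152, ∠ = arctan(82/5) ≈ 86.51°
pole (s+50): 50 + j82 → |·| = √(50²+82²) = √9224 ≈ 96.042, ∠ = arctan(82/50) ≈ 58.63°
|G| = 200 · 82.152 / 96.042 ≈ 171.08
Gain = 20 log₁₀(171.08) ≈ 44.66 dB
∠G = 86.51° − 58.63° = 27.88°

ω = 39: 41.9 dB, 44.7°; ω = 82: 44.7 dB, 27.9°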